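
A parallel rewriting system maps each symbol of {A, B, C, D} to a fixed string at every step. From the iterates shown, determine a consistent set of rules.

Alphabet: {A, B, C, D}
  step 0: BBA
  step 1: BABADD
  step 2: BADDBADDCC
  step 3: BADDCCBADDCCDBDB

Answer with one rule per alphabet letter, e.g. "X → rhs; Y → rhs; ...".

  step 2 ⇒ step 3: BADDBADDCC ⇒ BA·DD·C·C·BA·DD·C·C·DB·DB
    A ↦ DD
    B ↦ BA
    C ↦ DB
    D ↦ C

A->DD, B->BA, C->DB, D->C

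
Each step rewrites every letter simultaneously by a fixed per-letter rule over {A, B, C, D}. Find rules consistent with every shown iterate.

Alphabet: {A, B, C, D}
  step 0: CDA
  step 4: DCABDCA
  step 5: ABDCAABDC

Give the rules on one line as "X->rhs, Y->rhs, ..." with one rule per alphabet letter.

  step 4 ⇒ step 5: DCABDCA ⇒ AB·D·C·A·AB·D·C
    A ↦ C
    B ↦ A
    C ↦ D
    D ↦ AB

A->C, B->A, C->D, D->AB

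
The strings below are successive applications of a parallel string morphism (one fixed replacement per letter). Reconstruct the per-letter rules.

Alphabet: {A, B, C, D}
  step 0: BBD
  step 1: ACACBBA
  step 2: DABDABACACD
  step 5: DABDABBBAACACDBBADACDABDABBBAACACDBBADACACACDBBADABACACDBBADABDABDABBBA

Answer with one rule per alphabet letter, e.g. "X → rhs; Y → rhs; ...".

A->D, B->AC, C->AB, D->BBA

  step 1 ⇒ step 2: ACACBBA ⇒ D·AB·D·AB·AC·AC·D
    A ↦ D
    B ↦ AC
    C ↦ AB
  step 0 ⇒ step 1: BBD ⇒ AC·AC·BBA
    D ↦ BBA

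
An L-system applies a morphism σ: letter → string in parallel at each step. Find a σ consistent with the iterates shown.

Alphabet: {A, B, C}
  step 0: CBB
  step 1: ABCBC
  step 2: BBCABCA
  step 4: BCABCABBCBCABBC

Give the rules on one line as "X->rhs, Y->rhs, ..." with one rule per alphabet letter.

A->B, B->BC, C->A

  step 1 ⇒ step 2: ABCBC ⇒ B·BC·A·BC·A
    A ↦ B
    B ↦ BC
    C ↦ A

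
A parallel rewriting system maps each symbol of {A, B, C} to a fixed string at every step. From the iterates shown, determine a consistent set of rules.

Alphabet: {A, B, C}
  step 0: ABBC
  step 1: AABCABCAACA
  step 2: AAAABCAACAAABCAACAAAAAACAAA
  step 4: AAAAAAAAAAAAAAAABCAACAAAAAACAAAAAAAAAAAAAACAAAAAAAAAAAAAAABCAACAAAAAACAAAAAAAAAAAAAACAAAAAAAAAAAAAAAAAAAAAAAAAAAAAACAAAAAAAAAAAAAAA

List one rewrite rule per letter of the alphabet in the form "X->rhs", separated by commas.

A->AA, B->BCA, C->ACA

  step 1 ⇒ step 2: AABCABCAACA ⇒ AA·AA·BCA·ACA·AA·BCA·ACA·AA·AA·ACA·AA
    A ↦ AA
    B ↦ BCA
    C ↦ ACA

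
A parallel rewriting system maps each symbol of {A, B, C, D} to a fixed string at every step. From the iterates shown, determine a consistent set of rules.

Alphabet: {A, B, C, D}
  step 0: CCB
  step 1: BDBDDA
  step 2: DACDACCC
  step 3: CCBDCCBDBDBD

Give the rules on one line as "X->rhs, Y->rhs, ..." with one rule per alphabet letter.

  step 2 ⇒ step 3: DACDACCC ⇒ C·C·BD·C·C·BD·BD·BD
    A ↦ C
    C ↦ BD
    D ↦ C
  step 0 ⇒ step 1: CCB ⇒ BD·BD·DA
    B ↦ DA

A->C, B->DA, C->BD, D->C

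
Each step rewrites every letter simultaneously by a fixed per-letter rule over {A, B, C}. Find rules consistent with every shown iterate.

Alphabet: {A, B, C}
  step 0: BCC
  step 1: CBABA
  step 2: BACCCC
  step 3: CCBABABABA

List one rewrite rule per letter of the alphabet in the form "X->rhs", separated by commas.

A->C, B->C, C->BA

  step 2 ⇒ step 3: BACCCC ⇒ C·C·BA·BA·BA·BA
    A ↦ C
    B ↦ C
    C ↦ BA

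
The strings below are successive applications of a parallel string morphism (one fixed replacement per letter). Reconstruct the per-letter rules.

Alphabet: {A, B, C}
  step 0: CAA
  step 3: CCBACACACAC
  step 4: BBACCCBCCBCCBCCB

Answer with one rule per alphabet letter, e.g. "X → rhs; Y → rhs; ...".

  step 3 ⇒ step 4: CCBACACACAC ⇒ B·B·AC·CC·B·CC·B·CC·B·CC·B
    A ↦ CC
    B ↦ AC
    C ↦ B

A->CC, B->AC, C->B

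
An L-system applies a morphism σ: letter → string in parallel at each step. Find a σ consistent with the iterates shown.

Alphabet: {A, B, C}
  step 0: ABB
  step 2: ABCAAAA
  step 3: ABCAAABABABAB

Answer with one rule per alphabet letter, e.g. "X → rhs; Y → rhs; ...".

A->AB, B->C, C->AA

  step 2 ⇒ step 3: ABCAAAA ⇒ AB·C·AA·AB·AB·AB·AB
    A ↦ AB
    B ↦ C
    C ↦ AA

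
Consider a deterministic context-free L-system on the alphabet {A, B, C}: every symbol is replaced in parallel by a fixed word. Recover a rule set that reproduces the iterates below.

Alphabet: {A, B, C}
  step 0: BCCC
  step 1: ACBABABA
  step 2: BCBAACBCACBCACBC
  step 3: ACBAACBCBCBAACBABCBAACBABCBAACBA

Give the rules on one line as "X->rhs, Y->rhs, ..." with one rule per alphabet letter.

  step 2 ⇒ step 3: BCBAACBCACBCACBC ⇒ AC·BA·AC·BC·BC·BA·AC·BA·BC·BA·AC·BA·BC·BA·AC·BA
    A ↦ BC
    B ↦ AC
    C ↦ BA

A->BC, B->AC, C->BA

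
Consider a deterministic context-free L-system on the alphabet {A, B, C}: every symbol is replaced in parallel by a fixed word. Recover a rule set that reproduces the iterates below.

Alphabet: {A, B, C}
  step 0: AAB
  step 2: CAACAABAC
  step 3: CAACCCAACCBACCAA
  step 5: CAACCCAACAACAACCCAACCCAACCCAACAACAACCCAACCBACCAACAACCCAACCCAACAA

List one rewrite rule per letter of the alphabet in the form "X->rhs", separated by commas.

  step 2 ⇒ step 3: CAACAABAC ⇒ CAA·C·C·CAA·C·C·BA·C·CAA
    A ↦ C
    B ↦ BA
    C ↦ CAA

A->C, B->BA, C->CAA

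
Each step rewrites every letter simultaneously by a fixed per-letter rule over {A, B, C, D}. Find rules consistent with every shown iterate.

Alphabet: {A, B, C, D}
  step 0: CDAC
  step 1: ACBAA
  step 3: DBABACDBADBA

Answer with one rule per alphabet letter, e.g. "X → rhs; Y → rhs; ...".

  step 0 ⇒ step 1: CDAC ⇒ A·C·BA·A
    A ↦ BA
    C ↦ A
    D ↦ C
    B ↦ D  (constrained at step 1)

A->BA, B->D, C->A, D->C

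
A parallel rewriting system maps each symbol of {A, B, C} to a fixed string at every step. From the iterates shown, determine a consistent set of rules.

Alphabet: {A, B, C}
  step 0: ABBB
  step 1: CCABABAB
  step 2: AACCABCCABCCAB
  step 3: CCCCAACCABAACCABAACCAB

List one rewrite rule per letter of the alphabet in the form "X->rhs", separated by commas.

A->CC, B->AB, C->A

  step 2 ⇒ step 3: AACCABCCABCCAB ⇒ CC·CC·A·A·CC·AB·A·A·CC·AB·A·A·CC·AB
    A ↦ CC
    B ↦ AB
    C ↦ A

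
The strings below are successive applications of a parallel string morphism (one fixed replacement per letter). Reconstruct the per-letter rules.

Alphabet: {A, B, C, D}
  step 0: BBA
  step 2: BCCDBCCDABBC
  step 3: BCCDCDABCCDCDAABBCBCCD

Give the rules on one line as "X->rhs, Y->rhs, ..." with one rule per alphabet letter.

  step 2 ⇒ step 3: BCCDBCCDABBC ⇒ BC·CD·CD·A·BC·CD·CD·A·AB·BC·BC·CD
    A ↦ AB
    B ↦ BC
    C ↦ CD
    D ↦ A

A->AB, B->BC, C->CD, D->A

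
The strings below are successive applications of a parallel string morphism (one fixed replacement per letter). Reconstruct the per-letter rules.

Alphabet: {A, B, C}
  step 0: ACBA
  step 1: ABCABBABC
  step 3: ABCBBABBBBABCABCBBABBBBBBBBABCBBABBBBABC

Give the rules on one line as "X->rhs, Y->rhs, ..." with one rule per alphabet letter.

  step 0 ⇒ step 1: ACBA ⇒ ABC·A·BB·ABC
    A ↦ ABC
    B ↦ BB
    C ↦ A

A->ABC, B->BB, C->A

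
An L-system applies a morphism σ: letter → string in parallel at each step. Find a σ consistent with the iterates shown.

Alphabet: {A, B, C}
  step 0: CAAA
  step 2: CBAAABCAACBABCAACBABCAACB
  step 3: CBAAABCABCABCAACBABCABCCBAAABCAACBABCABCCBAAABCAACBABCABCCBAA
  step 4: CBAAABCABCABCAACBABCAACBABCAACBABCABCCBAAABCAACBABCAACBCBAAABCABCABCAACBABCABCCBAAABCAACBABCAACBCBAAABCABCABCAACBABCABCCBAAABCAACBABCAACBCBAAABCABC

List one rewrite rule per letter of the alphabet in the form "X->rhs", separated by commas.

  step 3 ⇒ step 4: CBAAABCABCABCAACBABCABCCBAAABCAACBABCABCCBAAABCAACBABCABCCBAA ⇒ CB·AA·ABC·ABC·ABC·AA·CB·ABC·AA·CB·ABC·AA·CB·ABC·ABC·CB·AA·ABC·AA·CB·ABC·AA·CB·CB·AA·ABC·ABC·ABC·AA·CB·ABC·ABC·CB·AA·ABC·AA·CB·ABC·AA·CB·CB·AA·ABC·ABC·ABC·AA·CB·ABC·ABC·CB·AA·ABC·AA·CB·ABC·AA·CB·CB·AA·ABC·ABC
    A ↦ ABC
    B ↦ AA
    C ↦ CB

A->ABC, B->AA, C->CB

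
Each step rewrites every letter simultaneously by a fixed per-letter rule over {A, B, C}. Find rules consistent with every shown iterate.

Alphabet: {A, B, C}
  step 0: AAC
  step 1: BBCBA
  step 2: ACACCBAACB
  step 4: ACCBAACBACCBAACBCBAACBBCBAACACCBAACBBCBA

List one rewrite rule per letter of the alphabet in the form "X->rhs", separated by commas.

  step 1 ⇒ step 2: BBCBA ⇒ AC·AC·CBA·AC·B
    A ↦ B
    B ↦ AC
    C ↦ CBA

A->B, B->AC, C->CBA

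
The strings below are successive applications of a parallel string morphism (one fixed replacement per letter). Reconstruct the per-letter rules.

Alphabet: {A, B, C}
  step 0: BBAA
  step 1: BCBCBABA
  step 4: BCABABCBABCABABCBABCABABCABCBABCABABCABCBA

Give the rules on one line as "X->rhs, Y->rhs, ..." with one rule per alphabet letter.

A->BA, B->BC, C->A

  step 0 ⇒ step 1: BBAA ⇒ BC·BC·BA·BA
    A ↦ BA
    B ↦ BC
    C ↦ A  (constrained at step 1)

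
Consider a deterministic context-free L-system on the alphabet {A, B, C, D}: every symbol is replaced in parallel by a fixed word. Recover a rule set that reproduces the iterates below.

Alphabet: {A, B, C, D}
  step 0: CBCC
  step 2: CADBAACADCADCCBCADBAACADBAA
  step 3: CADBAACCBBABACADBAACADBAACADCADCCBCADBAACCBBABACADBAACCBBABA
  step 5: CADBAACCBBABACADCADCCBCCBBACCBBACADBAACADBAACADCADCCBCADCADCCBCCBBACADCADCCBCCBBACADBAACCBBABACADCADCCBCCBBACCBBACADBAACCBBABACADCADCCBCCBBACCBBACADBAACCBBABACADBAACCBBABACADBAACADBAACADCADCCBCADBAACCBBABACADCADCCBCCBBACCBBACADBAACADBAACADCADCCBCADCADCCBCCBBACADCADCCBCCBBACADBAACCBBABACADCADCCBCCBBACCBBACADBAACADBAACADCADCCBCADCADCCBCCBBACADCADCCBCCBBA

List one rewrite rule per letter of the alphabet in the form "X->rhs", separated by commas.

  step 2 ⇒ step 3: CADBAACADCADCCBCADBAACADBAA ⇒ CAD·BA·A·CCB·BA·BA·CAD·BA·A·CAD·BA·A·CAD·CAD·CCB·CAD·BA·A·CCB·BA·BA·CAD·BA·A·CCB·BA·BA
    A ↦ BA
    B ↦ CCB
    C ↦ CAD
    D ↦ A

A->BA, B->CCB, C->CAD, D->A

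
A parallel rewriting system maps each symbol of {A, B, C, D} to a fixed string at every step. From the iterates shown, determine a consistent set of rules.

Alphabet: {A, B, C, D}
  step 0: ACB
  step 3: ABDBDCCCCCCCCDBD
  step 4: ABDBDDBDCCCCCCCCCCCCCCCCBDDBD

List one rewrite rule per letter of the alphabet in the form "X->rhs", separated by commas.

  step 3 ⇒ step 4: ABDBDCCCCCCCCDBD ⇒ AB·D·BD·D·BD·CC·CC·CC·CC·CC·CC·CC·CC·BD·D·BD
    A ↦ AB
    B ↦ D
    C ↦ CC
    D ↦ BD

A->AB, B->D, C->CC, D->BD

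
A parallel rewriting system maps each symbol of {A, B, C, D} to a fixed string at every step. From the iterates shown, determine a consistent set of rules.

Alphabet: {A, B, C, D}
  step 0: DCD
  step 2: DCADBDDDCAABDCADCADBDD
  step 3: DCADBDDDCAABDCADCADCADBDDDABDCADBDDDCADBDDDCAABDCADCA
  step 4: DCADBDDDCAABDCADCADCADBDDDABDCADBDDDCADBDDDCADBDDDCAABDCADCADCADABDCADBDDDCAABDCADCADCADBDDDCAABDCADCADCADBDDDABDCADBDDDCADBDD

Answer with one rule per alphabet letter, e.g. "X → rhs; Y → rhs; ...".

  step 3 ⇒ step 4: DCADBDDDCAABDCADCADCADBDDDABDCADBDDDCADBDDDCAABDCADCA ⇒ DCA·DBD·D·DCA·AB·DCA·DCA·DCA·DBD·D·D·AB·DCA·DBD·D·DCA·DBD·D·DCA·DBD·D·DCA·AB·DCA·DCA·DCA·D·AB·DCA·DBD·D·DCA·AB·DCA·DCA·DCA·DBD·D·DCA·AB·DCA·DCA·DCA·DBD·D·D·AB·DCA·DBD·D·DCA·DBD·D
    A ↦ D
    B ↦ AB
    C ↦ DBD
    D ↦ DCA

A->D, B->AB, C->DBD, D->DCA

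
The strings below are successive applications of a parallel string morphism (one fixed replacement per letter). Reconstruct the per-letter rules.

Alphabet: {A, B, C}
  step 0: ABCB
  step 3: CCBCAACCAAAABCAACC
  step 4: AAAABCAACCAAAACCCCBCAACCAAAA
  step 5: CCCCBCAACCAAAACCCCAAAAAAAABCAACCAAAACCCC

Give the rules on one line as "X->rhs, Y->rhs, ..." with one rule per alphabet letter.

  step 4 ⇒ step 5: AAAABCAACCAAAACCCCBCAACCAAAA ⇒ C·C·C·C·BC·AA·C·C·AA·AA·C·C·C·C·AA·AA·AA·AA·BC·AA·C·C·AA·AA·C·C·C·C
    A ↦ C
    B ↦ BC
    C ↦ AA

A->C, B->BC, C->AA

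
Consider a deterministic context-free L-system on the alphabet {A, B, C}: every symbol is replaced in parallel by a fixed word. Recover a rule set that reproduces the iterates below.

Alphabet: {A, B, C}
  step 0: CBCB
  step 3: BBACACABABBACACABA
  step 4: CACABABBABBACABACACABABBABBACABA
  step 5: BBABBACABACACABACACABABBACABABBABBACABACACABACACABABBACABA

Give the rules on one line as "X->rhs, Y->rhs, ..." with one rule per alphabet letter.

A->BA, B->CA, C->B

  step 4 ⇒ step 5: CACABABBABBACABACACABABBABBACABA ⇒ B·BA·B·BA·CA·BA·CA·CA·BA·CA·CA·BA·B·BA·CA·BA·B·BA·B·BA·CA·BA·CA·CA·BA·CA·CA·BA·B·BA·CA·BA
    A ↦ BA
    B ↦ CA
    C ↦ B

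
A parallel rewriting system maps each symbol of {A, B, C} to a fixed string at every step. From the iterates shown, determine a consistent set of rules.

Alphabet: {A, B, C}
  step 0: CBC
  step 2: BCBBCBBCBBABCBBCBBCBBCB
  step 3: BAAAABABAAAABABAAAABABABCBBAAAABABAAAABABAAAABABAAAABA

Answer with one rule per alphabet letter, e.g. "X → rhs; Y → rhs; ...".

  step 2 ⇒ step 3: BCBBCBBCBBABCBBCBBCBBCB ⇒ BA·AAA·BA·BA·AAA·BA·BA·AAA·BA·BA·BCB·BA·AAA·BA·BA·AAA·BA·BA·AAA·BA·BA·AAA·BA
    A ↦ BCB
    B ↦ BA
    C ↦ AAA

A->BCB, B->BA, C->AAA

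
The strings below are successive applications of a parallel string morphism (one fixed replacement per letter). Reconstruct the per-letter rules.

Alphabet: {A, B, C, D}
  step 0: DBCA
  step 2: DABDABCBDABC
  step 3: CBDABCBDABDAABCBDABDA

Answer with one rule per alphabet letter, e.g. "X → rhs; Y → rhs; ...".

  step 2 ⇒ step 3: DABDABCBDABC ⇒ C·BD·AB·C·BD·AB·DA·AB·C·BD·AB·DA
    A ↦ BD
    B ↦ AB
    C ↦ DA
    D ↦ C

A->BD, B->AB, C->DA, D->C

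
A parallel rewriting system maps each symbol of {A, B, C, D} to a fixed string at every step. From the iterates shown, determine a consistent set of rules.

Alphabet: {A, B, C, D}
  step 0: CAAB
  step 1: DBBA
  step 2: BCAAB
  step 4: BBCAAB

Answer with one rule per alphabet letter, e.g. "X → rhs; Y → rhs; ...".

A->B, B->A, C->D, D->BC

  step 1 ⇒ step 2: DBBA ⇒ BC·A·A·B
    A ↦ B
    B ↦ A
    D ↦ BC
  step 0 ⇒ step 1: CAAB ⇒ D·B·B·A
    C ↦ D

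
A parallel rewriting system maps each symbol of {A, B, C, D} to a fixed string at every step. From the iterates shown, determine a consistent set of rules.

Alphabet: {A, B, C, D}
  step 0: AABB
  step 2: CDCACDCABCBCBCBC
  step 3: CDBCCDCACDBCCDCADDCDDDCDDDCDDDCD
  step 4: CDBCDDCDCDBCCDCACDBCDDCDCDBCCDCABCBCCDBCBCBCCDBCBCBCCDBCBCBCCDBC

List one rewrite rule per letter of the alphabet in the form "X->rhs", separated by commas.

  step 3 ⇒ step 4: CDBCCDCACDBCCDCADDCDDDCDDDCDDDCD ⇒ CD·BC·DD·CD·CD·BC·CD·CA·CD·BC·DD·CD·CD·BC·CD·CA·BC·BC·CD·BC·BC·BC·CD·BC·BC·BC·CD·BC·BC·BC·CD·BC
    A ↦ CA
    B ↦ DD
    C ↦ CD
    D ↦ BC

A->CA, B->DD, C->CD, D->BC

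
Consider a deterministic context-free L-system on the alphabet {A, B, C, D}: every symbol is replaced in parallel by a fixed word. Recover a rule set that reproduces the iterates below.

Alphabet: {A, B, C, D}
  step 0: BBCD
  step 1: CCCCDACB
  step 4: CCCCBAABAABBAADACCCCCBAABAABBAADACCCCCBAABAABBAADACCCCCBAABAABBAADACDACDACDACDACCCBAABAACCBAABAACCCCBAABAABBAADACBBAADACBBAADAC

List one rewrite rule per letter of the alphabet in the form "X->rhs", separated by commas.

A->BAA, B->CC, C->DAC, D->B

  step 0 ⇒ step 1: BBCD ⇒ CC·CC·DAC·B
    B ↦ CC
    C ↦ DAC
    D ↦ B
    A ↦ BAA  (constrained at step 1)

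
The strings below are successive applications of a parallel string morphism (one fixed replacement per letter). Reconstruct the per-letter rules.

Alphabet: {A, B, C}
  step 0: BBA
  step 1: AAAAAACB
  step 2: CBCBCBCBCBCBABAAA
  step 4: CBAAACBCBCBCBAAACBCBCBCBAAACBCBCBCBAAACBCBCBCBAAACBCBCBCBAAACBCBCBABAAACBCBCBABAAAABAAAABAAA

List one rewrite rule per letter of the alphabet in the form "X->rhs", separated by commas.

A->CB, B->AAA, C->AB

  step 1 ⇒ step 2: AAAAAACB ⇒ CB·CB·CB·CB·CB·CB·AB·AAA
    A ↦ CB
    B ↦ AAA
    C ↦ AB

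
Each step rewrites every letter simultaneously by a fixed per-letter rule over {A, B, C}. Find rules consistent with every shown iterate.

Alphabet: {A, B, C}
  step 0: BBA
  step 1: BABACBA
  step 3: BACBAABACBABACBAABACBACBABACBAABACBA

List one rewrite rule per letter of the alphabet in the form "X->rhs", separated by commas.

A->CBA, B->BA, C->A

  step 0 ⇒ step 1: BBA ⇒ BA·BA·CBA
    A ↦ CBA
    B ↦ BA
    C ↦ A  (constrained at step 1)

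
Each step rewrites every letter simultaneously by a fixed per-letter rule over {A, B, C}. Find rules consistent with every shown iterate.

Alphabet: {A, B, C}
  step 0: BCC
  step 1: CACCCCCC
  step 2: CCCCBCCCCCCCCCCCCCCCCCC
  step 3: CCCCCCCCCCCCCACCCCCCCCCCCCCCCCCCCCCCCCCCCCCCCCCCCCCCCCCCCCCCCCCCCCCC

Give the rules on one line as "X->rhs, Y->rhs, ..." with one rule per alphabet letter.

  step 2 ⇒ step 3: CCCCBCCCCCCCCCCCCCCCCCC ⇒ CCC·CCC·CCC·CCC·CA·CCC·CCC·CCC·CCC·CCC·CCC·CCC·CCC·CCC·CCC·CCC·CCC·CCC·CCC·CCC·CCC·CCC·CCC
    B ↦ CA
    C ↦ CCC
  step 1 ⇒ step 2: CACCCCCC ⇒ CCC·CB·CCC·CCC·CCC·CCC·CCC·CCC
    A ↦ CB

A->CB, B->CA, C->CCC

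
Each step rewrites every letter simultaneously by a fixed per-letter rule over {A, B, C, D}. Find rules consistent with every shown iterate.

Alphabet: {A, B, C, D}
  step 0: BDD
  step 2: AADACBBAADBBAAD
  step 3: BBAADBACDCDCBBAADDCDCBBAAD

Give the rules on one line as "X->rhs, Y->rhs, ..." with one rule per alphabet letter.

A->B, B->DC, C->AC, D->AAD

  step 2 ⇒ step 3: AADACBBAADBBAAD ⇒ B·B·AAD·B·AC·DC·DC·B·B·AAD·DC·DC·B·B·AAD
    A ↦ B
    B ↦ DC
    C ↦ AC
    D ↦ AAD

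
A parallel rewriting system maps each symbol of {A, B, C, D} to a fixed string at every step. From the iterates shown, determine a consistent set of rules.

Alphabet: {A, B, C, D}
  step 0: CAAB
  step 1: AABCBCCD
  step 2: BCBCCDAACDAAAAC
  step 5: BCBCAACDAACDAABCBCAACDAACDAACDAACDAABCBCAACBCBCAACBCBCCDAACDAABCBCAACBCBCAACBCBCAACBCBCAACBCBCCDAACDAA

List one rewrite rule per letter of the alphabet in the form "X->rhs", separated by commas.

  step 1 ⇒ step 2: AABCBCCD ⇒ BC·BC·CD·AA·CD·AA·AA·C
    A ↦ BC
    B ↦ CD
    C ↦ AA
    D ↦ C

A->BC, B->CD, C->AA, D->C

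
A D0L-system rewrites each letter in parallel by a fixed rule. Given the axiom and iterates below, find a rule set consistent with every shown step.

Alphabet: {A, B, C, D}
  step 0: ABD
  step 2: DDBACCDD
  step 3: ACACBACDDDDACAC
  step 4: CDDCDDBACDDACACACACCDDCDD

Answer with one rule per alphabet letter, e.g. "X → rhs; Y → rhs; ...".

A->C, B->BA, C->DD, D->AC

  step 3 ⇒ step 4: ACACBACDDDDACAC ⇒ C·DD·C·DD·BA·C·DD·AC·AC·AC·AC·C·DD·C·DD
    A ↦ C
    B ↦ BA
    C ↦ DD
    D ↦ AC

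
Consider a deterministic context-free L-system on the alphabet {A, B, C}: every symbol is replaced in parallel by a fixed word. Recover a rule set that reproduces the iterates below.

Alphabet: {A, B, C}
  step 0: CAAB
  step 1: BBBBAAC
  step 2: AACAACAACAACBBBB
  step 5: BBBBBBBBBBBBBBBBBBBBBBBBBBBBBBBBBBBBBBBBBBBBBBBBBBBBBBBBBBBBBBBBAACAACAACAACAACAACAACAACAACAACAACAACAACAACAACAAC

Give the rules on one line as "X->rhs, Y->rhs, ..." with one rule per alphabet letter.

A->B, B->AAC, C->BB

  step 1 ⇒ step 2: BBBBAAC ⇒ AAC·AAC·AAC·AAC·B·B·BB
    A ↦ B
    B ↦ AAC
    C ↦ BB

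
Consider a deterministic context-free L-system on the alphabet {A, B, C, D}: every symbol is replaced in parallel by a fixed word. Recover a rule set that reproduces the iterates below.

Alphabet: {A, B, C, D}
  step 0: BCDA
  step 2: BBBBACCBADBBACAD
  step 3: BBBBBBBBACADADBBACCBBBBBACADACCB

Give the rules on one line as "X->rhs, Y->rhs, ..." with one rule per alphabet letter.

  step 2 ⇒ step 3: BBBBACCBADBBACAD ⇒ BB·BB·BB·BB·AC·AD·AD·BB·AC·CB·BB·BB·AC·AD·AC·CB
    A ↦ AC
    B ↦ BB
    C ↦ AD
    D ↦ CB

A->AC, B->BB, C->AD, D->CB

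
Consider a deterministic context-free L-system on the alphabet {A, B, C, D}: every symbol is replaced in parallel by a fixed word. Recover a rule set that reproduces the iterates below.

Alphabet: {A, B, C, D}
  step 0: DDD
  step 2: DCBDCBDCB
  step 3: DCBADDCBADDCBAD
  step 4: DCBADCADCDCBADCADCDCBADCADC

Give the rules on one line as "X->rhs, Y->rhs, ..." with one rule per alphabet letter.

A->CA, B->AD, C->B, D->DC

  step 3 ⇒ step 4: DCBADDCBADDCBAD ⇒ DC·B·AD·CA·DC·DC·B·AD·CA·DC·DC·B·AD·CA·DC
    A ↦ CA
    B ↦ AD
    C ↦ B
    D ↦ DC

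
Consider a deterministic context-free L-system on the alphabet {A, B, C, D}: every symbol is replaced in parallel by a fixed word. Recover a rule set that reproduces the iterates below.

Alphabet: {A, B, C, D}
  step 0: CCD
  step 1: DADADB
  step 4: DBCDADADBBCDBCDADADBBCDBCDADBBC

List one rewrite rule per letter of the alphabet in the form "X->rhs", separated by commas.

  step 0 ⇒ step 1: CCD ⇒ DA·DA·DB
    C ↦ DA
    D ↦ DB
    A ↦ BC  (constrained at step 1)
    B ↦ C  (constrained at step 1)

A->BC, B->C, C->DA, D->DB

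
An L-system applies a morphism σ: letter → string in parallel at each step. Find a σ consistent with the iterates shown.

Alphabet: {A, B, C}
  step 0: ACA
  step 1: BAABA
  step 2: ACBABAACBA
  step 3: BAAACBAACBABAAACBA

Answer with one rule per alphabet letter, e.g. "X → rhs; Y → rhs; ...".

A->BA, B->AC, C->A

  step 2 ⇒ step 3: ACBABAACBA ⇒ BA·A·AC·BA·AC·BA·BA·A·AC·BA
    A ↦ BA
    B ↦ AC
    C ↦ A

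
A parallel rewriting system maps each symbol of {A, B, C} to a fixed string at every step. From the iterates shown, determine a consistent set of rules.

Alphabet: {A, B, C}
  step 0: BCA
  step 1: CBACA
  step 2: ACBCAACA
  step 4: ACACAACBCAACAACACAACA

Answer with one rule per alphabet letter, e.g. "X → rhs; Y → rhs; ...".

A->CA, B->CB, C->A

  step 1 ⇒ step 2: CBACA ⇒ A·CB·CA·A·CA
    A ↦ CA
    B ↦ CB
    C ↦ A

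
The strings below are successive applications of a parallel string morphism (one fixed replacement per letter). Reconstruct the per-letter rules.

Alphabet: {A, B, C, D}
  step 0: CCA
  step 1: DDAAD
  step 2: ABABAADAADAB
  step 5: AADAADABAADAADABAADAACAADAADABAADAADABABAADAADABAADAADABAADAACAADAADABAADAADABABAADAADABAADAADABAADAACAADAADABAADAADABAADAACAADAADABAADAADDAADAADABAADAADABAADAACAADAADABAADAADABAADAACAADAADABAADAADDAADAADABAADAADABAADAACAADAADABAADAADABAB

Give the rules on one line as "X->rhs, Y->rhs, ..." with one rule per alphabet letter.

A->AAD, B->AAC, C->D, D->AB

  step 1 ⇒ step 2: DDAAD ⇒ AB·AB·AAD·AAD·AB
    A ↦ AAD
    D ↦ AB
    B ↦ AAC  (constrained at step 2)
  step 0 ⇒ step 1: CCA ⇒ D·D·AAD
    C ↦ D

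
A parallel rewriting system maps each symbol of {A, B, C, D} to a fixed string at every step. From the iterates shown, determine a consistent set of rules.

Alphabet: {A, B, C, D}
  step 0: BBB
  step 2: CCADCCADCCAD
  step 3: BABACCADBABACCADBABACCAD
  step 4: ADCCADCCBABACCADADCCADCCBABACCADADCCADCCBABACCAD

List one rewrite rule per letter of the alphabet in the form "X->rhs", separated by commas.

  step 3 ⇒ step 4: BABACCADBABACCADBABACCAD ⇒ AD·CC·AD·CC·BA·BA·CC·AD·AD·CC·AD·CC·BA·BA·CC·AD·AD·CC·AD·CC·BA·BA·CC·AD
    A ↦ CC
    B ↦ AD
    C ↦ BA
    D ↦ AD

A->CC, B->AD, C->BA, D->AD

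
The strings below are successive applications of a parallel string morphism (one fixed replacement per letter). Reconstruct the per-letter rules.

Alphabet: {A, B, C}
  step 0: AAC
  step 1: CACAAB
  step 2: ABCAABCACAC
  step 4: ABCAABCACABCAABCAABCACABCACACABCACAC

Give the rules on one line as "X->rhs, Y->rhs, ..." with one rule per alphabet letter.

A->CA, B->C, C->AB

  step 1 ⇒ step 2: CACAAB ⇒ AB·CA·AB·CA·CA·C
    A ↦ CA
    B ↦ C
    C ↦ AB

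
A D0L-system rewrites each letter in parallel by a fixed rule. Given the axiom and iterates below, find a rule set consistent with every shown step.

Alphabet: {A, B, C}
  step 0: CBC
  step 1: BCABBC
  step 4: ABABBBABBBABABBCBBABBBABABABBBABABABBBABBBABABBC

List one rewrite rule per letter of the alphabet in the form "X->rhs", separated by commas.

A->BB, B->AB, C->BC

  step 0 ⇒ step 1: CBC ⇒ BC·AB·BC
    B ↦ AB
    C ↦ BC
    A ↦ BB  (constrained at step 1)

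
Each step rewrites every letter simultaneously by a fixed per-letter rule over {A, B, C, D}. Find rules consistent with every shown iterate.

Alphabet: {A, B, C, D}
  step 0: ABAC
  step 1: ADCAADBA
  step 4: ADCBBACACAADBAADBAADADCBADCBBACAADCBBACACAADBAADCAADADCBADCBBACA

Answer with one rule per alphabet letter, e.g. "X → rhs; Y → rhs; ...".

A->AD, B->CA, C->BA, D->CB

  step 0 ⇒ step 1: ABAC ⇒ AD·CA·AD·BA
    A ↦ AD
    B ↦ CA
    C ↦ BA
    D ↦ CB  (constrained at step 1)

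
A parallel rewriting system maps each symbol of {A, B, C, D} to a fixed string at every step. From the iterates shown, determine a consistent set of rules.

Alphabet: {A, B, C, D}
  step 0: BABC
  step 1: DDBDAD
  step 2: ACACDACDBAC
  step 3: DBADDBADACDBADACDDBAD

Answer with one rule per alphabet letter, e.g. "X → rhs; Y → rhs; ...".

  step 2 ⇒ step 3: ACACDACDBAC ⇒ DB·AD·DB·AD·AC·DB·AD·AC·D·DB·AD
    A ↦ DB
    B ↦ D
    C ↦ AD
    D ↦ AC

A->DB, B->D, C->AD, D->AC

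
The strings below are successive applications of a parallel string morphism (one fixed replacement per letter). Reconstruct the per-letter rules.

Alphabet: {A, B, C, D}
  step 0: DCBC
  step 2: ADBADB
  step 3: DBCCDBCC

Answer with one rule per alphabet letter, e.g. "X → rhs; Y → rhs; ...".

A->DB, B->C, C->A, D->C

  step 2 ⇒ step 3: ADBADB ⇒ DB·C·C·DB·C·C
    A ↦ DB
    B ↦ C
    D ↦ C
    C ↦ A  (constrained at step 0)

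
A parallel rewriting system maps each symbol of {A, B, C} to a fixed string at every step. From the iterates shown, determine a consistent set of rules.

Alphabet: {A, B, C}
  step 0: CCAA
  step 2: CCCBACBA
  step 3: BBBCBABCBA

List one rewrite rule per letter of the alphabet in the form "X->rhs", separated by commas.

A->BA, B->C, C->B

  step 2 ⇒ step 3: CCCBACBA ⇒ B·B·B·C·BA·B·C·BA
    A ↦ BA
    B ↦ C
    C ↦ B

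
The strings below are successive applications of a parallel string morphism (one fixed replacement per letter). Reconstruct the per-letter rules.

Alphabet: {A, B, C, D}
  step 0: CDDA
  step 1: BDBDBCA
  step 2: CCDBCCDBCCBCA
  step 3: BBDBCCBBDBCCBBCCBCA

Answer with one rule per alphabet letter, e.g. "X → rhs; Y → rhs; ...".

  step 2 ⇒ step 3: CCDBCCDBCCBCA ⇒ B·B·DB·CC·B·B·DB·CC·B·B·CC·B·CA
    A ↦ CA
    B ↦ CC
    C ↦ B
    D ↦ DB

A->CA, B->CC, C->B, D->DB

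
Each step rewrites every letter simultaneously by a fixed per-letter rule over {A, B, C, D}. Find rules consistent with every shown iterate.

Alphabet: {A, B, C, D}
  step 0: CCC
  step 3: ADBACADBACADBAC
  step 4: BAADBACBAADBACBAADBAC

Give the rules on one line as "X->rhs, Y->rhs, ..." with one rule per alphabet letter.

A->B, B->AD, C->AC, D->A

  step 3 ⇒ step 4: ADBACADBACADBAC ⇒ B·A·AD·B·AC·B·A·AD·B·AC·B·A·AD·B·AC
    A ↦ B
    B ↦ AD
    C ↦ AC
    D ↦ A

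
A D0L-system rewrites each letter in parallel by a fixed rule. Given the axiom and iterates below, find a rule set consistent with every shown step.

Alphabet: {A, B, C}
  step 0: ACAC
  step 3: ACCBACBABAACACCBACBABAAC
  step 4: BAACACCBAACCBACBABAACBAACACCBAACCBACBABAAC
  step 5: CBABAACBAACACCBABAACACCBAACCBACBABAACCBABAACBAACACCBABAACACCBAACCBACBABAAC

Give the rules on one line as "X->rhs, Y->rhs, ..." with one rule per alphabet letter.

  step 4 ⇒ step 5: BAACACCBAACCBACBABAACBAACACCBAACCBACBABAAC ⇒ C·BA·BA·AC·BA·AC·AC·C·BA·BA·AC·AC·C·BA·AC·C·BA·C·BA·BA·AC·C·BA·BA·AC·BA·AC·AC·C·BA·BA·AC·AC·C·BA·AC·C·BA·C·BA·BA·AC
    A ↦ BA
    B ↦ C
    C ↦ AC

A->BA, B->C, C->AC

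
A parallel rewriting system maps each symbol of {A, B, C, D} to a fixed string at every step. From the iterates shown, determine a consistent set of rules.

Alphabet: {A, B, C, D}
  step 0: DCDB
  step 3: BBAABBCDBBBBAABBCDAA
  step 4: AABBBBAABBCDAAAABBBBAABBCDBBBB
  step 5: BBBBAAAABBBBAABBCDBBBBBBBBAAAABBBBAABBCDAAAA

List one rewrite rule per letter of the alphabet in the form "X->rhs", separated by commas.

  step 4 ⇒ step 5: AABBBBAABBCDAAAABBBBAABBCDBBBB ⇒ BB·BB·A·A·A·A·BB·BB·A·A·B·BCD·BB·BB·BB·BB·A·A·A·A·BB·BB·A·A·B·BCD·A·A·A·A
    A ↦ BB
    B ↦ A
    C ↦ B
    D ↦ BCD

A->BB, B->A, C->B, D->BCD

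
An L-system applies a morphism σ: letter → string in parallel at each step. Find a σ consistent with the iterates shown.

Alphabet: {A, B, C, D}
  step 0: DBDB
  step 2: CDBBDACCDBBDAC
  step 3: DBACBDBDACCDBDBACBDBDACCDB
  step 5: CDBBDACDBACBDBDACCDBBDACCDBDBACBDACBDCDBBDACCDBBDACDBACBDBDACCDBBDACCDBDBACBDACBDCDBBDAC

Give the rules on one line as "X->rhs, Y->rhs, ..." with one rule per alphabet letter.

  step 2 ⇒ step 3: CDBBDACCDBBDAC ⇒ DB·AC·BD·BD·AC·C·DB·DB·AC·BD·BD·AC·C·DB
    A ↦ C
    B ↦ BD
    C ↦ DB
    D ↦ AC

A->C, B->BD, C->DB, D->AC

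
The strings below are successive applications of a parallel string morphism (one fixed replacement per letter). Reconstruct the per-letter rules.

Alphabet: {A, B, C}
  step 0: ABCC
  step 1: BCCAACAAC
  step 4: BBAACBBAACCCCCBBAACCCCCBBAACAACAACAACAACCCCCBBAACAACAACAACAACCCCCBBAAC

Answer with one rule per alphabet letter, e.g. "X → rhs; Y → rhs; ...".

A->B, B->CC, C->AAC

  step 0 ⇒ step 1: ABCC ⇒ B·CC·AAC·AAC
    A ↦ B
    B ↦ CC
    C ↦ AAC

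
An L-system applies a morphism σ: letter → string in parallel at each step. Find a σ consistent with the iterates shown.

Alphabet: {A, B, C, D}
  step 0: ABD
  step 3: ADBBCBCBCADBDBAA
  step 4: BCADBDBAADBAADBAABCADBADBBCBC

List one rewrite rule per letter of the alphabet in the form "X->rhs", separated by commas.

  step 3 ⇒ step 4: ADBBCBCBCADBDBAA ⇒ BC·A·DB·DB·AA·DB·AA·DB·AA·BC·A·DB·A·DB·BC·BC
    A ↦ BC
    B ↦ DB
    C ↦ AA
    D ↦ A

A->BC, B->DB, C->AA, D->A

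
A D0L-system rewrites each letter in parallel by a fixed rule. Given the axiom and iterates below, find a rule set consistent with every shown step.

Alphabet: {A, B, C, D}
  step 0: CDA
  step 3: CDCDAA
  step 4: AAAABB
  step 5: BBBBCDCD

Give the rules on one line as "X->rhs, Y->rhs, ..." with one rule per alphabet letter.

A->B, B->CD, C->A, D->A

  step 4 ⇒ step 5: AAAABB ⇒ B·B·B·B·CD·CD
    A ↦ B
    B ↦ CD
  step 3 ⇒ step 4: CDCDAA ⇒ A·A·A·A·B·B
    C ↦ A
  step 3 ⇒ step 4: CDCDAA ⇒ A·A·A·A·B·B
    D ↦ A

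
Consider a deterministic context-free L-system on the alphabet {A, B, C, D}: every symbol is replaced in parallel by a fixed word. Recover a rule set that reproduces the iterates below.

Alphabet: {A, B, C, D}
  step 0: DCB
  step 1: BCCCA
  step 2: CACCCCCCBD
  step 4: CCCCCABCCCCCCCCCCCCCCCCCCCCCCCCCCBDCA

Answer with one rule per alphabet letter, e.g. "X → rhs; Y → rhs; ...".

A->BD, B->CA, C->CC, D->B

  step 1 ⇒ step 2: BCCCA ⇒ CA·CC·CC·CC·BD
    A ↦ BD
    B ↦ CA
    C ↦ CC
  step 0 ⇒ step 1: DCB ⇒ B·CC·CA
    D ↦ B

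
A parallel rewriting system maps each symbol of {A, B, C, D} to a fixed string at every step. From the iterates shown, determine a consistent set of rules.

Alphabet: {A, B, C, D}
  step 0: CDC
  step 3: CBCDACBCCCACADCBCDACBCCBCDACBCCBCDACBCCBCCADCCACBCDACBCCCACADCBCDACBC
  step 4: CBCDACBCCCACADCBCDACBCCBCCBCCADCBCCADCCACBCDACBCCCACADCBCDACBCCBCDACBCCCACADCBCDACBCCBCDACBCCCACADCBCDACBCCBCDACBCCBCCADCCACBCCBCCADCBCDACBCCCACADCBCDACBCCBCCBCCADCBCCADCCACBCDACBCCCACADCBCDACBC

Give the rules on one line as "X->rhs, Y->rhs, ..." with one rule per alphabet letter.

  step 3 ⇒ step 4: CBCDACBCCCACADCBCDACBCCBCDACBCCBCDACBCCBCCADCCACBCDACBCCCACADCBCDACBC ⇒ CBC·DA·CBC·CCA·CAD·CBC·DA·CBC·CBC·CBC·CAD·CBC·CAD·CCA·CBC·DA·CBC·CCA·CAD·CBC·DA·CBC·CBC·DA·CBC·CCA·CAD·CBC·DA·CBC·CBC·DA·CBC·CCA·CAD·CBC·DA·CBC·CBC·DA·CBC·CBC·CAD·CCA·CBC·CBC·CAD·CBC·DA·CBC·CCA·CAD·CBC·DA·CBC·CBC·CBC·CAD·CBC·CAD·CCA·CBC·DA·CBC·CCA·CAD·CBC·DA·CBC
    A ↦ CAD
    B ↦ DA
    C ↦ CBC
    D ↦ CCA

A->CAD, B->DA, C->CBC, D->CCA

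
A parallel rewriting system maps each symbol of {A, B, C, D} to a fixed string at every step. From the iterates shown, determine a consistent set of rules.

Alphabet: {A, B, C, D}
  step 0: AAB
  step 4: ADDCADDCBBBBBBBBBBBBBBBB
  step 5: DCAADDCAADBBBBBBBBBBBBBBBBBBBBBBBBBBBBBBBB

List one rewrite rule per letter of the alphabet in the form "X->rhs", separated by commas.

A->DC, B->BB, C->D, D->A

  step 4 ⇒ step 5: ADDCADDCBBBBBBBBBBBBBBBB ⇒ DC·A·A·D·DC·A·A·D·BB·BB·BB·BB·BB·BB·BB·BB·BB·BB·BB·BB·BB·BB·BB·BB
    A ↦ DC
    B ↦ BB
    C ↦ D
    D ↦ A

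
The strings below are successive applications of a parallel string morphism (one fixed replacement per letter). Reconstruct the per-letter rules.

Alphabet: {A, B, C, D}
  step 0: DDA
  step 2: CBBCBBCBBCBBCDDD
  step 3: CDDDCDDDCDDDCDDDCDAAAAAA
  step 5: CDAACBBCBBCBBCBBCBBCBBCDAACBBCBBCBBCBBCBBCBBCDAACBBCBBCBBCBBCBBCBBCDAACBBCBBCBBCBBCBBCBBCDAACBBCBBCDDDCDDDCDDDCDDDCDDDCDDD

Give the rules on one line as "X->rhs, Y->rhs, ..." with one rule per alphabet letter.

A->CBB, B->D, C->CD, D->AA

  step 2 ⇒ step 3: CBBCBBCBBCBBCDDD ⇒ CD·D·D·CD·D·D·CD·D·D·CD·D·D·CD·AA·AA·AA
    B ↦ D
    C ↦ CD
    D ↦ AA
    A ↦ CBB  (constrained at step 0)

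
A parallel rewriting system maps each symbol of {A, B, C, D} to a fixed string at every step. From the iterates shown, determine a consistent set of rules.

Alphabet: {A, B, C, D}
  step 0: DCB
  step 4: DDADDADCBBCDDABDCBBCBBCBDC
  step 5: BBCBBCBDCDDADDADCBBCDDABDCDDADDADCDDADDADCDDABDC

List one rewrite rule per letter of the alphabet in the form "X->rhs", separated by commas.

A->C, B->DDA, C->DC, D->B

  step 4 ⇒ step 5: DDADDADCBBCDDABDCBBCBBCBDC ⇒ B·B·C·B·B·C·B·DC·DDA·DDA·DC·B·B·C·DDA·B·DC·DDA·DDA·DC·DDA·DDA·DC·DDA·B·DC
    A ↦ C
    B ↦ DDA
    C ↦ DC
    D ↦ B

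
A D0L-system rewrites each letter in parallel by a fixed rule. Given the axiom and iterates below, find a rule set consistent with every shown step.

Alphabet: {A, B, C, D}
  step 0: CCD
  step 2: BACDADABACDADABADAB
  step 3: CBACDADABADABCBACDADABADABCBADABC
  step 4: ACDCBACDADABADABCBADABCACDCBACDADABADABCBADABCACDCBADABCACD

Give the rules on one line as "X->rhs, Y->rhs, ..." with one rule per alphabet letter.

A->B, B->C, C->ACD, D->ADA

  step 3 ⇒ step 4: CBACDADABADABCBACDADABADABCBADABC ⇒ ACD·C·B·ACD·ADA·B·ADA·B·C·B·ADA·B·C·ACD·C·B·ACD·ADA·B·ADA·B·C·B·ADA·B·C·ACD·C·B·ADA·B·C·ACD
    A ↦ B
    B ↦ C
    C ↦ ACD
    D ↦ ADA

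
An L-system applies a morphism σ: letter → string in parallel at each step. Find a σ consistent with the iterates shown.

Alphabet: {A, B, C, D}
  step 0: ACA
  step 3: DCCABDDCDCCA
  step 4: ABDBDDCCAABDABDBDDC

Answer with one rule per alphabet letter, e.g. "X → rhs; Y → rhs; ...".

  step 3 ⇒ step 4: DCCABDDCDCCA ⇒ A·BD·BD·DC·C·A·A·BD·A·BD·BD·DC
    A ↦ DC
    B ↦ C
    C ↦ BD
    D ↦ A

A->DC, B->C, C->BD, D->A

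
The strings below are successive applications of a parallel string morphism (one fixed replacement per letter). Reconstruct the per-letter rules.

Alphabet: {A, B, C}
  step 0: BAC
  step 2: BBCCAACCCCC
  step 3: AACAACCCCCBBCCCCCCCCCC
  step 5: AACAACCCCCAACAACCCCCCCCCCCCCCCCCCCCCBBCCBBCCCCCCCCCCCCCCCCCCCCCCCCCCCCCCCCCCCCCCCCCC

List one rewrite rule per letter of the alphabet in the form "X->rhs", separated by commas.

  step 2 ⇒ step 3: BBCCAACCCCC ⇒ AAC·AAC·CC·CC·B·B·CC·CC·CC·CC·CC
    A ↦ B
    B ↦ AAC
    C ↦ CC

A->B, B->AAC, C->CC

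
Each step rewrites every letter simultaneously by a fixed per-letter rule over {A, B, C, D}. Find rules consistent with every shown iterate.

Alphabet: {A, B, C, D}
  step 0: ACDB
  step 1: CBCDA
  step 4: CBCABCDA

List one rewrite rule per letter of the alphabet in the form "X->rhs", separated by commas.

  step 0 ⇒ step 1: ACDB ⇒ C·B·CD·A
    A ↦ C
    B ↦ A
    C ↦ B
    D ↦ CD

A->C, B->A, C->B, D->CD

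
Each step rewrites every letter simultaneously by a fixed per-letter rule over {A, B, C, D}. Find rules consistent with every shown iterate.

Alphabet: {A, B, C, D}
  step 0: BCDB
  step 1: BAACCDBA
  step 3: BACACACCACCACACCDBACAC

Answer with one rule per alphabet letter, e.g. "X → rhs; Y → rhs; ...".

  step 0 ⇒ step 1: BCDB ⇒ BA·AC·CD·BA
    B ↦ BA
    C ↦ AC
    D ↦ CD
    A ↦ C  (constrained at step 1)

A->C, B->BA, C->AC, D->CD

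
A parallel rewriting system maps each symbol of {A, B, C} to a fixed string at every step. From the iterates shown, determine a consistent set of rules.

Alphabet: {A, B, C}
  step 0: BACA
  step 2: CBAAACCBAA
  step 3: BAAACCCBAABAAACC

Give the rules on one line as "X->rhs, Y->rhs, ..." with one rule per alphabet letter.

A->C, B->A, C->BAA

  step 2 ⇒ step 3: CBAAACCBAA ⇒ BAA·A·C·C·C·BAA·BAA·A·C·C
    A ↦ C
    B ↦ A
    C ↦ BAA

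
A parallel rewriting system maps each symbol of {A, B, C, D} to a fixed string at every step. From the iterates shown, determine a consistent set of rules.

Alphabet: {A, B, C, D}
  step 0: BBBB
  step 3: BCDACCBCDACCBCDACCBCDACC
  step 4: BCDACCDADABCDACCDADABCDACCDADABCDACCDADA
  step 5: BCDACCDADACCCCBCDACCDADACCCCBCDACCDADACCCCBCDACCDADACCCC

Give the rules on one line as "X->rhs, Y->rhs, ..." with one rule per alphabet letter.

  step 4 ⇒ step 5: BCDACCDADABCDACCDADABCDACCDADABCDACCDADA ⇒ BC·DA·C·C·DA·DA·C·C·C·C·BC·DA·C·C·DA·DA·C·C·C·C·BC·DA·C·C·DA·DA·C·C·C·C·BC·DA·C·C·DA·DA·C·C·C·C
    A ↦ C
    B ↦ BC
    C ↦ DA
    D ↦ C

A->C, B->BC, C->DA, D->C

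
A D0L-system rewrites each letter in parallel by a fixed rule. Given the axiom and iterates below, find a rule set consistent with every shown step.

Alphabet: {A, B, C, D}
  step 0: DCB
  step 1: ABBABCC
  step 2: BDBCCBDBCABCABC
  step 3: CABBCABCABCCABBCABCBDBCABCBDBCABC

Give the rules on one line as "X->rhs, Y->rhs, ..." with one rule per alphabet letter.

A->BDB, B->C, C->ABC, D->ABB

  step 2 ⇒ step 3: BDBCCBDBCABCABC ⇒ C·ABB·C·ABC·ABC·C·ABB·C·ABC·BDB·C·ABC·BDB·C·ABC
    A ↦ BDB
    B ↦ C
    C ↦ ABC
    D ↦ ABB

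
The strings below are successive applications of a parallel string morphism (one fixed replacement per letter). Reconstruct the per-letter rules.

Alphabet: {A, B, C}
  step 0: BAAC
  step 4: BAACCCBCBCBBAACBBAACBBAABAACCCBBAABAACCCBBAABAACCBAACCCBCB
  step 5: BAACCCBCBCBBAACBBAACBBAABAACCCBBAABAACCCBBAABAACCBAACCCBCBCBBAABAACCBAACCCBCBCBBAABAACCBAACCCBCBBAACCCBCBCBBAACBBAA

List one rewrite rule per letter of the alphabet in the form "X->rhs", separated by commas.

  step 4 ⇒ step 5: BAACCCBCBCBBAACBBAACBBAABAACCCBBAABAACCCBBAABAACCBAACCCBCB ⇒ BAA·C·C·CB·CB·CB·BAA·CB·BAA·CB·BAA·BAA·C·C·CB·BAA·BAA·C·C·CB·BAA·BAA·C·C·BAA·C·C·CB·CB·CB·BAA·BAA·C·C·BAA·C·C·CB·CB·CB·BAA·BAA·C·C·BAA·C·C·CB·CB·BAA·C·C·CB·CB·CB·BAA·CB·BAA
    A ↦ C
    B ↦ BAA
    C ↦ CB

A->C, B->BAA, C->CB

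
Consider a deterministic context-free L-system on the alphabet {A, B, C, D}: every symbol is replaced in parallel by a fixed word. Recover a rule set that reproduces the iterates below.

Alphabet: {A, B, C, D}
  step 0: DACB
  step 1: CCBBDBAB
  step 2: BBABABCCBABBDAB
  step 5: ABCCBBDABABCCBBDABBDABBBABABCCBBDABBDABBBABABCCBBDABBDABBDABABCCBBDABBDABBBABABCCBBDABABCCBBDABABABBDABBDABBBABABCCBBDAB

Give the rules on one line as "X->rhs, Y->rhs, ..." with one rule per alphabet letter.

A->BD, B->AB, C->B, D->CCB

  step 1 ⇒ step 2: CCBBDBAB ⇒ B·B·AB·AB·CCB·AB·BD·AB
    A ↦ BD
    B ↦ AB
    C ↦ B
    D ↦ CCB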